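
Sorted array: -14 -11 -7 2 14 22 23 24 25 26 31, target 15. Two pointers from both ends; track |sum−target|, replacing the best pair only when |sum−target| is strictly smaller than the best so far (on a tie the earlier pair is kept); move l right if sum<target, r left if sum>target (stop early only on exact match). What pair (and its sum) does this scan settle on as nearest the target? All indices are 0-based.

[0,10] -14+31=17 d=2 * → r--
[0,9] -14+26=12 d=3 → l++
[1,9] -11+26=15 d=0 * → stop

pair (-11, 26) with sum 15 (|Δ|=0)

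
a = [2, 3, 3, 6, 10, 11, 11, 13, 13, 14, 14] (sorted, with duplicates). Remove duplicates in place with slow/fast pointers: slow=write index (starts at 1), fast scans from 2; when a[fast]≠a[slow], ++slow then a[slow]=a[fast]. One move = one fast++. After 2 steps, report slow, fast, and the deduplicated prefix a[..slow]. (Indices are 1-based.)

slow=1 fast=2: a[fast]=3≠a[slow]=2 write a[2]=3, slow++,fast++
slow=2 fast=3: a[fast]=3=a[slow] dup, fast++

slow=2, fast=4, prefix=[2, 3]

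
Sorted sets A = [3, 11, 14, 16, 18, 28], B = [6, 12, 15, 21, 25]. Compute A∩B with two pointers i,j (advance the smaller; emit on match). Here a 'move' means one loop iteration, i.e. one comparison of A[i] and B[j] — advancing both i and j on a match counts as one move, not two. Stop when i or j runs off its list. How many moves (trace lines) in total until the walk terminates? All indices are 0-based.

i=0 j=0: 3<6, i++
i=1 j=0: 11>6, j++
i=1 j=1: 11<12, i++
i=2 j=1: 14>12, j++
i=2 j=2: 14<15, i++
i=3 j=2: 16>15, j++
i=3 j=3: 16<21, i++
i=4 j=3: 18<21, i++
i=5 j=3: 28>21, j++
i=5 j=4: 28>25, j++

10 moves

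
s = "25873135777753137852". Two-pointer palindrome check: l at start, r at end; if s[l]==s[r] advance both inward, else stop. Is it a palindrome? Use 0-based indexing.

[0,19] '2'=='2' → l++,r--
[1,18] '5'=='5' → l++,r--
[2,17] '8'=='8' → l++,r--
[3,16] '7'=='7' → l++,r--
[4,15] '3'=='3' → l++,r--
[5,14] '1'=='1' → l++,r--
[6,13] '3'=='3' → l++,r--
[7,12] '5'=='5' → l++,r--
[8,11] '7'=='7' → l++,r--
[9,10] '7'=='7' → l++,r--

palindrome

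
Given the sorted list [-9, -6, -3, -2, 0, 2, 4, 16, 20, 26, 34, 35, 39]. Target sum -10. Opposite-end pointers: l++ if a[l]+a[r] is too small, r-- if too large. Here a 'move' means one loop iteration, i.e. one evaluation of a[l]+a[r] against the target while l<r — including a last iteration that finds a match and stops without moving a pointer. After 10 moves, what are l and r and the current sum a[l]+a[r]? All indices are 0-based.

l=1, r=3, sum=-8

[0,12] -9+39=30 >-10 → r--
[0,11] -9+35=26 >-10 → r--
[0,10] -9+34=25 >-10 → r--
[0,9] -9+26=17 >-10 → r--
[0,8] -9+20=11 >-10 → r--
[0,7] -9+16=7 >-10 → r--
[0,6] -9+4=-5 >-10 → r--
[0,5] -9+2=-7 >-10 → r--
[0,4] -9+0=-9 >-10 → r--
[0,3] -9+-2=-11 <-10 → l++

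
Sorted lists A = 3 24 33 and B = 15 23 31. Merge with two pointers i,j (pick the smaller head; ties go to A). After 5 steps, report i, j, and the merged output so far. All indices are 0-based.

i=2, j=3, merged so far=[3, 15, 23, 24, 31]

i=0 j=0: A[i]=3<=B[j]=15 take 3, i++
i=1 j=0: A[i]=24>B[j]=15 take 15, j++
i=1 j=1: A[i]=24>B[j]=23 take 23, j++
i=1 j=2: A[i]=24<=B[j]=31 take 24, i++
i=2 j=2: A[i]=33>B[j]=31 take 31, j++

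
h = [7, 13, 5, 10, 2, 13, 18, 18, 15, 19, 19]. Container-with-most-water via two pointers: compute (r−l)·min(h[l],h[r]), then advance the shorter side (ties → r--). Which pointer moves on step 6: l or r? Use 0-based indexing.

l

[0,10] min(7,19)*10=70 best=70 * → l++
[1,10] min(13,19)*9=117 best=117 * → l++
[2,10] min(5,19)*8=40 best=117 → l++
[3,10] min(10,19)*7=70 best=117 → l++
[4,10] min(2,19)*6=12 best=117 → l++
[5,10] min(13,19)*5=65 best=117 → l++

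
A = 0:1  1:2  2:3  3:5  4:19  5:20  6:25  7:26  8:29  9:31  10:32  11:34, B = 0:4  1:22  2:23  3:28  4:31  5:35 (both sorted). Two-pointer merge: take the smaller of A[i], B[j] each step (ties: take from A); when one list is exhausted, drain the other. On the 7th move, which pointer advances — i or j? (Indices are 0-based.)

i

[i=0,j=0] A[i]=1<=B[j]=4 take 1 → i++
[i=1,j=0] A[i]=2<=B[j]=4 take 2 → i++
[i=2,j=0] A[i]=3<=B[j]=4 take 3 → i++
[i=3,j=0] A[i]=5>B[j]=4 take 4 → j++
[i=3,j=1] A[i]=5<=B[j]=22 take 5 → i++
[i=4,j=1] A[i]=19<=B[j]=22 take 19 → i++
[i=5,j=1] A[i]=20<=B[j]=22 take 20 → i++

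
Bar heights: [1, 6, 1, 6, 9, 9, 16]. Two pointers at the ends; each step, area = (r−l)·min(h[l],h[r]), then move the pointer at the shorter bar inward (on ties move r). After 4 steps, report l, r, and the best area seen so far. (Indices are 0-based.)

l=0 r=6: min(1,16)*6=6 best=6 *, l++
l=1 r=6: min(6,16)*5=30 best=30 *, l++
l=2 r=6: min(1,16)*4=4 best=30, l++
l=3 r=6: min(6,16)*3=18 best=30, l++

l=4, r=6, best area=30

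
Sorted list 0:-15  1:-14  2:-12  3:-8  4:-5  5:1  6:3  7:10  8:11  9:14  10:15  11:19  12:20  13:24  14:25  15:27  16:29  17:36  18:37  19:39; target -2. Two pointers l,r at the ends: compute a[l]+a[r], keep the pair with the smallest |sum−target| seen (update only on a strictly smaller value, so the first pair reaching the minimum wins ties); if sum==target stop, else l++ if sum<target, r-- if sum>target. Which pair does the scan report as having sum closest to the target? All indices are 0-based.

[0,19] -15+39=24 d=26 * → r--
[0,18] -15+37=22 d=24 * → r--
[0,17] -15+36=21 d=23 * → r--
[0,16] -15+29=14 d=16 * → r--
[0,15] -15+27=12 d=14 * → r--
[0,14] -15+25=10 d=12 * → r--
[0,13] -15+24=9 d=11 * → r--
[0,12] -15+20=5 d=7 * → r--
[0,11] -15+19=4 d=6 * → r--
[0,10] -15+15=0 d=2 * → r--
[0,9] -15+14=-1 d=1 * → r--
[0,8] -15+11=-4 d=2 → l++
[1,8] -14+11=-3 d=1 → l++
[2,8] -12+11=-1 d=1 → r--
[2,7] -12+10=-2 d=0 * → stop

pair (-12, 10) with sum -2 (|Δ|=0)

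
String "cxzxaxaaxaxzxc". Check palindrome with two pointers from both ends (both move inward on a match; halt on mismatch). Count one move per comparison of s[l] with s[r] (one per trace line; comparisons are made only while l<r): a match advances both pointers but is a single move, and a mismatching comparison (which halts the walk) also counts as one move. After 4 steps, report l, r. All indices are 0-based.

l=0 r=13: 'c'=='c', l++,r--
l=1 r=12: 'x'=='x', l++,r--
l=2 r=11: 'z'=='z', l++,r--
l=3 r=10: 'x'=='x', l++,r--

l=4, r=9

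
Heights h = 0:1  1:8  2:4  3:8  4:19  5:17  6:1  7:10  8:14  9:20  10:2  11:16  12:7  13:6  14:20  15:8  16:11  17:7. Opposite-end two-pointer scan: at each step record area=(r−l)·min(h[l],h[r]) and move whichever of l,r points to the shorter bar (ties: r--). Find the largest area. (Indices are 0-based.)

max area = 190

[0,17] min(1,7)*17=17 best=17 * → l++
[1,17] min(8,7)*16=112 best=112 * → r--
[1,16] min(8,11)*15=120 best=120 * → l++
[2,16] min(4,11)*14=56 best=120 → l++
[3,16] min(8,11)*13=104 best=120 → l++
[4,16] min(19,11)*12=132 best=132 * → r--
[4,15] min(19,8)*11=88 best=132 → r--
[4,14] min(19,20)*10=190 best=190 * → l++
[5,14] min(17,20)*9=153 best=190 → l++
[6,14] min(1,20)*8=8 best=190 → l++
[7,14] min(10,20)*7=70 best=190 → l++
[8,14] min(14,20)*6=84 best=190 → l++
[9,14] min(20,20)*5=100 best=190 → r--
[9,13] min(20,6)*4=24 best=190 → r--
[9,12] min(20,7)*3=21 best=190 → r--
[9,11] min(20,16)*2=32 best=190 → r--
[9,10] min(20,2)*1=2 best=190 → r--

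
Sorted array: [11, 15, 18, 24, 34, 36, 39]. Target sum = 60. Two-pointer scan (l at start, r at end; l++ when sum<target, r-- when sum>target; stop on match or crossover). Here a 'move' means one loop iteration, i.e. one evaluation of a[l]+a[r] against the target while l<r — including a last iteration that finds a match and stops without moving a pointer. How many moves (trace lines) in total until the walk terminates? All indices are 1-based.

5 moves

[1,7] 11+39=50 <60 → l++
[2,7] 15+39=54 <60 → l++
[3,7] 18+39=57 <60 → l++
[4,7] 24+39=63 >60 → r--
[4,6] 24+36=60 → found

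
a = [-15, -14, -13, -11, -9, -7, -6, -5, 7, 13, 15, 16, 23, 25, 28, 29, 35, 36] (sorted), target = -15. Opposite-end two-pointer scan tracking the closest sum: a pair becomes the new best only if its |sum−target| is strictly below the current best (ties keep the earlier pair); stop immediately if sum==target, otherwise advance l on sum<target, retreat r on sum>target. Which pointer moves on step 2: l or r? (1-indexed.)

r

[1,18] -15+36=21 d=36 * → r--
[1,17] -15+35=20 d=35 * → r--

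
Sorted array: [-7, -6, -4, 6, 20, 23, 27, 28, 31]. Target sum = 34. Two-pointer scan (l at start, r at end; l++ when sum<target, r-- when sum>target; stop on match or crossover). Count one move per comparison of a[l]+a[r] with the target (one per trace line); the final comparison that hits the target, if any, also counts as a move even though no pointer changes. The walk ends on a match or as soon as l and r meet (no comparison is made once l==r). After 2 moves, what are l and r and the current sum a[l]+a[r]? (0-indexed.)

l=0 r=8: -7+31=24 <34, l++
l=1 r=8: -6+31=25 <34, l++

l=2, r=8, sum=27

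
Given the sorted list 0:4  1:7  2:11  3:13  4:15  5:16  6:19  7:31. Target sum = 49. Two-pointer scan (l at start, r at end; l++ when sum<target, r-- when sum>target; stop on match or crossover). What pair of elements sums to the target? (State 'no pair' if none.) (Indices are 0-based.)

[0,7] 4+31=35 <49 → l++
[1,7] 7+31=38 <49 → l++
[2,7] 11+31=42 <49 → l++
[3,7] 13+31=44 <49 → l++
[4,7] 15+31=46 <49 → l++
[5,7] 16+31=47 <49 → l++
[6,7] 19+31=50 >49 → r--

no pair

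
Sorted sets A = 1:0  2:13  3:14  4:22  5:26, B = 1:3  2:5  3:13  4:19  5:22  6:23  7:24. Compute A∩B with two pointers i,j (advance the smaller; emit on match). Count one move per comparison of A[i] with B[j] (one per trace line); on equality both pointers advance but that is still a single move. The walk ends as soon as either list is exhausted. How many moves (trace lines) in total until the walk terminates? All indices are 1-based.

9 moves

[i=1,j=1] 0<3 → i++
[i=2,j=1] 13>3 → j++
[i=2,j=2] 13>5 → j++
[i=2,j=3] 13==13 emit → i++,j++
[i=3,j=4] 14<19 → i++
[i=4,j=4] 22>19 → j++
[i=4,j=5] 22==22 emit → i++,j++
[i=5,j=6] 26>23 → j++
[i=5,j=7] 26>24 → j++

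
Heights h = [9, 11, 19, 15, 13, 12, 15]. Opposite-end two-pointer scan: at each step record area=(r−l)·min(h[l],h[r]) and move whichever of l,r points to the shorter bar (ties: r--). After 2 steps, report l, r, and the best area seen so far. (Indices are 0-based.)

[0,6] min(9,15)*6=54 best=54 * → l++
[1,6] min(11,15)*5=55 best=55 * → l++

l=2, r=6, best area=55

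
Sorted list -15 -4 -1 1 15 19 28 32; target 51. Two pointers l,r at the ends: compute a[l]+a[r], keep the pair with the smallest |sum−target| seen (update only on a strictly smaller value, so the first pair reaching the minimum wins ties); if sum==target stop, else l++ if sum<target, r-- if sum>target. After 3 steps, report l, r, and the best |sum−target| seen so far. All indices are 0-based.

[0,7] -15+32=17 d=34 * → l++
[1,7] -4+32=28 d=23 * → l++
[2,7] -1+32=31 d=20 * → l++

l=3, r=7, best |Δ|=20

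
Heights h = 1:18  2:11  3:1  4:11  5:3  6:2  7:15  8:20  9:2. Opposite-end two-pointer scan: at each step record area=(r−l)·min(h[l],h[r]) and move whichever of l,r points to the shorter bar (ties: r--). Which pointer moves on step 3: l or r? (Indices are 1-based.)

l

[1,9] min(18,2)*8=16 best=16 * → r--
[1,8] min(18,20)*7=126 best=126 * → l++
[2,8] min(11,20)*6=66 best=126 → l++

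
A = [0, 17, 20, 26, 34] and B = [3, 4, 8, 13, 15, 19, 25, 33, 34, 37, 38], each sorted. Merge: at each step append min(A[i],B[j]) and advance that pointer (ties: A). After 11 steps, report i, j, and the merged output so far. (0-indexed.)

i=4, j=7, merged so far=[0, 3, 4, 8, 13, 15, 17, 19, 20, 25, 26]

[i=0,j=0] A[i]=0<=B[j]=3 take 0 → i++
[i=1,j=0] A[i]=17>B[j]=3 take 3 → j++
[i=1,j=1] A[i]=17>B[j]=4 take 4 → j++
[i=1,j=2] A[i]=17>B[j]=8 take 8 → j++
[i=1,j=3] A[i]=17>B[j]=13 take 13 → j++
[i=1,j=4] A[i]=17>B[j]=15 take 15 → j++
[i=1,j=5] A[i]=17<=B[j]=19 take 17 → i++
[i=2,j=5] A[i]=20>B[j]=19 take 19 → j++
[i=2,j=6] A[i]=20<=B[j]=25 take 20 → i++
[i=3,j=6] A[i]=26>B[j]=25 take 25 → j++
[i=3,j=7] A[i]=26<=B[j]=33 take 26 → i++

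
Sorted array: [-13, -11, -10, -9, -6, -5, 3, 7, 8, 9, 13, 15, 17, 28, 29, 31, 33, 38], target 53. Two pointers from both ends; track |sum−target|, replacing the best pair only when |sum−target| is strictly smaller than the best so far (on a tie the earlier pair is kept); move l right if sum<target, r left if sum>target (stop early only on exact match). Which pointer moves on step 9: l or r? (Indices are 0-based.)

[0,17] -13+38=25 d=28 * → l++
[1,17] -11+38=27 d=26 * → l++
[2,17] -10+38=28 d=25 * → l++
[3,17] -9+38=29 d=24 * → l++
[4,17] -6+38=32 d=21 * → l++
[5,17] -5+38=33 d=20 * → l++
[6,17] 3+38=41 d=12 * → l++
[7,17] 7+38=45 d=8 * → l++
[8,17] 8+38=46 d=7 * → l++

l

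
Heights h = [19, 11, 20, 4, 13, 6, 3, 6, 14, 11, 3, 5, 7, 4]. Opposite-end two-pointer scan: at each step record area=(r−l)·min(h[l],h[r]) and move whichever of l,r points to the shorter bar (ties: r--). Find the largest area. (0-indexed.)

l=0 r=13: min(19,4)*13=52 best=52 *, r--
l=0 r=12: min(19,7)*12=84 best=84 *, r--
l=0 r=11: min(19,5)*11=55 best=84, r--
l=0 r=10: min(19,3)*10=30 best=84, r--
l=0 r=9: min(19,11)*9=99 best=99 *, r--
l=0 r=8: min(19,14)*8=112 best=112 *, r--
l=0 r=7: min(19,6)*7=42 best=112, r--
l=0 r=6: min(19,3)*6=18 best=112, r--
l=0 r=5: min(19,6)*5=30 best=112, r--
l=0 r=4: min(19,13)*4=52 best=112, r--
l=0 r=3: min(19,4)*3=12 best=112, r--
l=0 r=2: min(19,20)*2=38 best=112, l++
l=1 r=2: min(11,20)*1=11 best=112, l++

max area = 112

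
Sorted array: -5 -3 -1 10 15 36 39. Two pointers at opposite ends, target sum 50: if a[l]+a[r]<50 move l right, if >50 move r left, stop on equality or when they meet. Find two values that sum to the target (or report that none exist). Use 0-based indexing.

[0,6] -5+39=34 <50 → l++
[1,6] -3+39=36 <50 → l++
[2,6] -1+39=38 <50 → l++
[3,6] 10+39=49 <50 → l++
[4,6] 15+39=54 >50 → r--
[4,5] 15+36=51 >50 → r--

no pair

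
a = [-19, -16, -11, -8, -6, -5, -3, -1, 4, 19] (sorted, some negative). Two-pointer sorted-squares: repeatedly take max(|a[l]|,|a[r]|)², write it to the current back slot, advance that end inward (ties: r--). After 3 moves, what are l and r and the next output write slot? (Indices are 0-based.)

l=2, r=8, next write slot=6

[0,9] |-19|<=|19| out[9]=361 → r--
[0,8] |-19|>|4| out[8]=361 → l++
[1,8] |-16|>|4| out[7]=256 → l++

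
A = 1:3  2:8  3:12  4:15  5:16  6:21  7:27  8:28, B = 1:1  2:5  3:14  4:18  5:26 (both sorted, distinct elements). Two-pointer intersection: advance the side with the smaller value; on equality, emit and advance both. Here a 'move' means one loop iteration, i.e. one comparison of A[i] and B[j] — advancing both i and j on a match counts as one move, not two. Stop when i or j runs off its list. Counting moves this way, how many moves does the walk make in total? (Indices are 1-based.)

[i=1,j=1] 3>1 → j++
[i=1,j=2] 3<5 → i++
[i=2,j=2] 8>5 → j++
[i=2,j=3] 8<14 → i++
[i=3,j=3] 12<14 → i++
[i=4,j=3] 15>14 → j++
[i=4,j=4] 15<18 → i++
[i=5,j=4] 16<18 → i++
[i=6,j=4] 21>18 → j++
[i=6,j=5] 21<26 → i++
[i=7,j=5] 27>26 → j++

11 moves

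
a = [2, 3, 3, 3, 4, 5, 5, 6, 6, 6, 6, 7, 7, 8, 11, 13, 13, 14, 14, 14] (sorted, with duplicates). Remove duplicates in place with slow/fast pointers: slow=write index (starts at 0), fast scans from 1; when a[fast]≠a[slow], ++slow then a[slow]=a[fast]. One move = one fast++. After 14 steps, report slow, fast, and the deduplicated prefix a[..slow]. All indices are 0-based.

slow=7, fast=15, prefix=[2, 3, 4, 5, 6, 7, 8, 11]

slow=0 fast=1: a[fast]=3≠a[slow]=2 write a[1]=3, slow++,fast++
slow=1 fast=2: a[fast]=3=a[slow] dup, fast++
slow=1 fast=3: a[fast]=3=a[slow] dup, fast++
slow=1 fast=4: a[fast]=4≠a[slow]=3 write a[2]=4, slow++,fast++
slow=2 fast=5: a[fast]=5≠a[slow]=4 write a[3]=5, slow++,fast++
slow=3 fast=6: a[fast]=5=a[slow] dup, fast++
slow=3 fast=7: a[fast]=6≠a[slow]=5 write a[4]=6, slow++,fast++
slow=4 fast=8: a[fast]=6=a[slow] dup, fast++
slow=4 fast=9: a[fast]=6=a[slow] dup, fast++
slow=4 fast=10: a[fast]=6=a[slow] dup, fast++
slow=4 fast=11: a[fast]=7≠a[slow]=6 write a[5]=7, slow++,fast++
slow=5 fast=12: a[fast]=7=a[slow] dup, fast++
slow=5 fast=13: a[fast]=8≠a[slow]=7 write a[6]=8, slow++,fast++
slow=6 fast=14: a[fast]=11≠a[slow]=8 write a[7]=11, slow++,fast++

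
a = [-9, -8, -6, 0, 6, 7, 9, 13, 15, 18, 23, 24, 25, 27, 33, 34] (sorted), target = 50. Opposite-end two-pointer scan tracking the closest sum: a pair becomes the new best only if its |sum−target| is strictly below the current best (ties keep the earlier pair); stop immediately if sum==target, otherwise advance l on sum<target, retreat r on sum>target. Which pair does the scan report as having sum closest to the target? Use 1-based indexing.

pair (23, 27) with sum 50 (|Δ|=0)

l=1 r=16: -9+34=25 d=25 *, l++
l=2 r=16: -8+34=26 d=24 *, l++
l=3 r=16: -6+34=28 d=22 *, l++
l=4 r=16: 0+34=34 d=16 *, l++
l=5 r=16: 6+34=40 d=10 *, l++
l=6 r=16: 7+34=41 d=9 *, l++
l=7 r=16: 9+34=43 d=7 *, l++
l=8 r=16: 13+34=47 d=3 *, l++
l=9 r=16: 15+34=49 d=1 *, l++
l=10 r=16: 18+34=52 d=2, r--
l=10 r=15: 18+33=51 d=1, r--
l=10 r=14: 18+27=45 d=5, l++
l=11 r=14: 23+27=50 d=0 *, stop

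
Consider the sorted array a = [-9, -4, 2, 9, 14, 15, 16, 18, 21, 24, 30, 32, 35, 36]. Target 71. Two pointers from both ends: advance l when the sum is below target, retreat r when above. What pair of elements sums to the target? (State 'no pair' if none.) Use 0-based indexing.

(35, 36)

[0,13] -9+36=27 <71 → l++
[1,13] -4+36=32 <71 → l++
[2,13] 2+36=38 <71 → l++
[3,13] 9+36=45 <71 → l++
[4,13] 14+36=50 <71 → l++
[5,13] 15+36=51 <71 → l++
[6,13] 16+36=52 <71 → l++
[7,13] 18+36=54 <71 → l++
[8,13] 21+36=57 <71 → l++
[9,13] 24+36=60 <71 → l++
[10,13] 30+36=66 <71 → l++
[11,13] 32+36=68 <71 → l++
[12,13] 35+36=71 → found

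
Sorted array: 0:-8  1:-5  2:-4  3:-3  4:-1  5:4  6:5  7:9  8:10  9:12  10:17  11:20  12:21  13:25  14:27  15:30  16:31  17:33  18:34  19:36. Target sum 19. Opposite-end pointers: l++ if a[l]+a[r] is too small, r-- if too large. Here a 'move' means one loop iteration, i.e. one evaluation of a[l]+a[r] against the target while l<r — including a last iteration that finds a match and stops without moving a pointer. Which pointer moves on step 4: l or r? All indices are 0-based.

r

[0,19] -8+36=28 >19 → r--
[0,18] -8+34=26 >19 → r--
[0,17] -8+33=25 >19 → r--
[0,16] -8+31=23 >19 → r--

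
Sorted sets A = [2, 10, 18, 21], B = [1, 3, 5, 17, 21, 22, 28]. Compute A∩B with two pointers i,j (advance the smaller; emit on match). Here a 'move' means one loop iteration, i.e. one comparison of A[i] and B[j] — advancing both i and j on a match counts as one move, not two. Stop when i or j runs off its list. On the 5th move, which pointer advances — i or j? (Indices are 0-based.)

i

[i=0,j=0] 2>1 → j++
[i=0,j=1] 2<3 → i++
[i=1,j=1] 10>3 → j++
[i=1,j=2] 10>5 → j++
[i=1,j=3] 10<17 → i++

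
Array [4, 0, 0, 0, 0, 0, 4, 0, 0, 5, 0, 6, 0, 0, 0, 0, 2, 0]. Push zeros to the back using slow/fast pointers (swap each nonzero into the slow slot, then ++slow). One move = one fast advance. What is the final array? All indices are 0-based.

[4, 4, 5, 6, 2, 0, 0, 0, 0, 0, 0, 0, 0, 0, 0, 0, 0, 0]

slow=0 fast=0: a[fast]=4≠0 swap→a[0]=4, slow++,fast++
slow=1 fast=1: a[fast]=0, fast++
slow=1 fast=2: a[fast]=0, fast++
slow=1 fast=3: a[fast]=0, fast++
slow=1 fast=4: a[fast]=0, fast++
slow=1 fast=5: a[fast]=0, fast++
slow=1 fast=6: a[fast]=4≠0 swap→a[1]=4, slow++,fast++
slow=2 fast=7: a[fast]=0, fast++
slow=2 fast=8: a[fast]=0, fast++
slow=2 fast=9: a[fast]=5≠0 swap→a[2]=5, slow++,fast++
slow=3 fast=10: a[fast]=0, fast++
slow=3 fast=11: a[fast]=6≠0 swap→a[3]=6, slow++,fast++
slow=4 fast=12: a[fast]=0, fast++
slow=4 fast=13: a[fast]=0, fast++
slow=4 fast=14: a[fast]=0, fast++
slow=4 fast=15: a[fast]=0, fast++
slow=4 fast=16: a[fast]=2≠0 swap→a[4]=2, slow++,fast++
slow=5 fast=17: a[fast]=0, fast++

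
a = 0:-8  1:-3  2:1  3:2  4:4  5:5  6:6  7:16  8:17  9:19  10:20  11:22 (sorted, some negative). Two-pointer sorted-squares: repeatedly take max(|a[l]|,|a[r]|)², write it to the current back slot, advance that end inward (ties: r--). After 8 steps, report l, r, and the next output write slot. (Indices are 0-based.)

l=1, r=4, next write slot=3

l=0 r=11: |-8|<=|22| out[11]=484, r--
l=0 r=10: |-8|<=|20| out[10]=400, r--
l=0 r=9: |-8|<=|19| out[9]=361, r--
l=0 r=8: |-8|<=|17| out[8]=289, r--
l=0 r=7: |-8|<=|16| out[7]=256, r--
l=0 r=6: |-8|>|6| out[6]=64, l++
l=1 r=6: |-3|<=|6| out[5]=36, r--
l=1 r=5: |-3|<=|5| out[4]=25, r--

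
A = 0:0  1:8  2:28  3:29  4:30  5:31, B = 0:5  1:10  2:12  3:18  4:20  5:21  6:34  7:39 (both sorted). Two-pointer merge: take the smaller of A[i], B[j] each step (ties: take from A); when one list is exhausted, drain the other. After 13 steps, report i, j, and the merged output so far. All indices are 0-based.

[i=0,j=0] A[i]=0<=B[j]=5 take 0 → i++
[i=1,j=0] A[i]=8>B[j]=5 take 5 → j++
[i=1,j=1] A[i]=8<=B[j]=10 take 8 → i++
[i=2,j=1] A[i]=28>B[j]=10 take 10 → j++
[i=2,j=2] A[i]=28>B[j]=12 take 12 → j++
[i=2,j=3] A[i]=28>B[j]=18 take 18 → j++
[i=2,j=4] A[i]=28>B[j]=20 take 20 → j++
[i=2,j=5] A[i]=28>B[j]=21 take 21 → j++
[i=2,j=6] A[i]=28<=B[j]=34 take 28 → i++
[i=3,j=6] A[i]=29<=B[j]=34 take 29 → i++
[i=4,j=6] A[i]=30<=B[j]=34 take 30 → i++
[i=5,j=6] A[i]=31<=B[j]=34 take 31 → i++
[i=6,j=6] A done, take B[j]=34 → j++

i=6, j=7, merged so far=[0, 5, 8, 10, 12, 18, 20, 21, 28, 29, 30, 31, 34]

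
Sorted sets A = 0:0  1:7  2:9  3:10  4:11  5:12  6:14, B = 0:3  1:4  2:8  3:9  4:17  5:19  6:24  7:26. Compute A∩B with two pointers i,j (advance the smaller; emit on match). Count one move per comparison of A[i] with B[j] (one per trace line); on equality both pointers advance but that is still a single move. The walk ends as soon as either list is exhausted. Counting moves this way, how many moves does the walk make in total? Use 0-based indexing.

[i=0,j=0] 0<3 → i++
[i=1,j=0] 7>3 → j++
[i=1,j=1] 7>4 → j++
[i=1,j=2] 7<8 → i++
[i=2,j=2] 9>8 → j++
[i=2,j=3] 9==9 emit → i++,j++
[i=3,j=4] 10<17 → i++
[i=4,j=4] 11<17 → i++
[i=5,j=4] 12<17 → i++
[i=6,j=4] 14<17 → i++

10 moves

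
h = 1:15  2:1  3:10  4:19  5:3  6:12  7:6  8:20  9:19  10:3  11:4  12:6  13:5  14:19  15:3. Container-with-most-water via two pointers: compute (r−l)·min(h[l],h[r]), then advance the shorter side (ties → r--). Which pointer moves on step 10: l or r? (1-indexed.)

[1,15] min(15,3)*14=42 best=42 * → r--
[1,14] min(15,19)*13=195 best=195 * → l++
[2,14] min(1,19)*12=12 best=195 → l++
[3,14] min(10,19)*11=110 best=195 → l++
[4,14] min(19,19)*10=190 best=195 → r--
[4,13] min(19,5)*9=45 best=195 → r--
[4,12] min(19,6)*8=48 best=195 → r--
[4,11] min(19,4)*7=28 best=195 → r--
[4,10] min(19,3)*6=18 best=195 → r--
[4,9] min(19,19)*5=95 best=195 → r--

r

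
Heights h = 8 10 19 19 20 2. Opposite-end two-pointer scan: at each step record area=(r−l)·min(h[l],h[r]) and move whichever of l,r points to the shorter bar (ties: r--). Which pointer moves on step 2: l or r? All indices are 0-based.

l=0 r=5: min(8,2)*5=10 best=10 *, r--
l=0 r=4: min(8,20)*4=32 best=32 *, l++

l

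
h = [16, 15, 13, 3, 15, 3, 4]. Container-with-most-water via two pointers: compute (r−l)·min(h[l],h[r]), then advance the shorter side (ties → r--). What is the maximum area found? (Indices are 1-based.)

[1,7] min(16,4)*6=24 best=24 * → r--
[1,6] min(16,3)*5=15 best=24 → r--
[1,5] min(16,15)*4=60 best=60 * → r--
[1,4] min(16,3)*3=9 best=60 → r--
[1,3] min(16,13)*2=26 best=60 → r--
[1,2] min(16,15)*1=15 best=60 → r--

max area = 60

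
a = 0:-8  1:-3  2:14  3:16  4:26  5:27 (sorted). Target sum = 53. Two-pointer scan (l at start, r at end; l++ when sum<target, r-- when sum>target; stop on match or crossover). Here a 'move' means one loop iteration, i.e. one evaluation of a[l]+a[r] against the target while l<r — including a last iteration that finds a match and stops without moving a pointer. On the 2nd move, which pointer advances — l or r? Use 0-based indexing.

l=0 r=5: -8+27=19 <53, l++
l=1 r=5: -3+27=24 <53, l++

l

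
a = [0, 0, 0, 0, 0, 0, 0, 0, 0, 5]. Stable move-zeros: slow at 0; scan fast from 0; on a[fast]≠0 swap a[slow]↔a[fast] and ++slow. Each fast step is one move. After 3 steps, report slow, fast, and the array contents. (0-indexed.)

slow=0 fast=0: a[fast]=0, fast++
slow=0 fast=1: a[fast]=0, fast++
slow=0 fast=2: a[fast]=0, fast++

slow=0, fast=3, a=[0, 0, 0, 0, 0, 0, 0, 0, 0, 5]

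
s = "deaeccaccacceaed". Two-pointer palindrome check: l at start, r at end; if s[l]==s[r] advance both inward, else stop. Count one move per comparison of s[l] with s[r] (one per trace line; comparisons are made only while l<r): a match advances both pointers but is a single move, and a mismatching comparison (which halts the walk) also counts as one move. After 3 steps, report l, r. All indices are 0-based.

l=0 r=15: 'd'=='d', l++,r--
l=1 r=14: 'e'=='e', l++,r--
l=2 r=13: 'a'=='a', l++,r--

l=3, r=12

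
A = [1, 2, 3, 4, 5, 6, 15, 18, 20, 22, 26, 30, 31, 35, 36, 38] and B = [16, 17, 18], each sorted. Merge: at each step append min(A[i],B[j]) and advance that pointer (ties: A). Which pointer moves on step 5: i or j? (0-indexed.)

i

i=0 j=0: A[i]=1<=B[j]=16 take 1, i++
i=1 j=0: A[i]=2<=B[j]=16 take 2, i++
i=2 j=0: A[i]=3<=B[j]=16 take 3, i++
i=3 j=0: A[i]=4<=B[j]=16 take 4, i++
i=4 j=0: A[i]=5<=B[j]=16 take 5, i++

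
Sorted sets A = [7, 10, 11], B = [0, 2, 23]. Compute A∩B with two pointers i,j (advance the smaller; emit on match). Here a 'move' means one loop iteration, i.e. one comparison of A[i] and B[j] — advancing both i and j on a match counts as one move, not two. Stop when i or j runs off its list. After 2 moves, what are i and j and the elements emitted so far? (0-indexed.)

[i=0,j=0] 7>0 → j++
[i=0,j=1] 7>2 → j++

i=0, j=2, emitted=[]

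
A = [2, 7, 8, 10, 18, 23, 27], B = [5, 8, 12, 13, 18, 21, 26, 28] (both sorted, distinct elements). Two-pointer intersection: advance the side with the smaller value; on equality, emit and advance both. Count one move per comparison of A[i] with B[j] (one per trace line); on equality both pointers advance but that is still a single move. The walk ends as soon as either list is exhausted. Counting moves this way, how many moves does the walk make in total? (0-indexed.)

i=0 j=0: 2<5, i++
i=1 j=0: 7>5, j++
i=1 j=1: 7<8, i++
i=2 j=1: 8==8 emit, i++,j++
i=3 j=2: 10<12, i++
i=4 j=2: 18>12, j++
i=4 j=3: 18>13, j++
i=4 j=4: 18==18 emit, i++,j++
i=5 j=5: 23>21, j++
i=5 j=6: 23<26, i++
i=6 j=6: 27>26, j++
i=6 j=7: 27<28, i++

12 moves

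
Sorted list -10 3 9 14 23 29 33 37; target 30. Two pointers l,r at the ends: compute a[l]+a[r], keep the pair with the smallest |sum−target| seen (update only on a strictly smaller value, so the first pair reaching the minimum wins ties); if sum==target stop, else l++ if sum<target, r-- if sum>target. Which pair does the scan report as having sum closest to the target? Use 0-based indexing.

pair (3, 29) with sum 32 (|Δ|=2)

[0,7] -10+37=27 d=3 * → l++
[1,7] 3+37=40 d=10 → r--
[1,6] 3+33=36 d=6 → r--
[1,5] 3+29=32 d=2 * → r--
[1,4] 3+23=26 d=4 → l++
[2,4] 9+23=32 d=2 → r--
[2,3] 9+14=23 d=7 → l++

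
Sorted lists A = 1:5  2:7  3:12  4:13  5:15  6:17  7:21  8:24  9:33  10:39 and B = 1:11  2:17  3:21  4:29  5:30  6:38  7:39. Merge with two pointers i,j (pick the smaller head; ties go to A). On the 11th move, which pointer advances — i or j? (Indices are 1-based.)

i

[i=1,j=1] A[i]=5<=B[j]=11 take 5 → i++
[i=2,j=1] A[i]=7<=B[j]=11 take 7 → i++
[i=3,j=1] A[i]=12>B[j]=11 take 11 → j++
[i=3,j=2] A[i]=12<=B[j]=17 take 12 → i++
[i=4,j=2] A[i]=13<=B[j]=17 take 13 → i++
[i=5,j=2] A[i]=15<=B[j]=17 take 15 → i++
[i=6,j=2] A[i]=17<=B[j]=17 take 17 → i++
[i=7,j=2] A[i]=21>B[j]=17 take 17 → j++
[i=7,j=3] A[i]=21<=B[j]=21 take 21 → i++
[i=8,j=3] A[i]=24>B[j]=21 take 21 → j++
[i=8,j=4] A[i]=24<=B[j]=29 take 24 → i++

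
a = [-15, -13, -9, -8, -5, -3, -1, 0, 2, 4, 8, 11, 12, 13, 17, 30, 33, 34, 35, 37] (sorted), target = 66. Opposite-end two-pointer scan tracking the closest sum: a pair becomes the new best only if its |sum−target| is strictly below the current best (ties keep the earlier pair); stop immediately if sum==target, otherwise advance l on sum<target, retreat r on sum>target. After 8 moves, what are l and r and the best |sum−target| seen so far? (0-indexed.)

l=0 r=19: -15+37=22 d=44 *, l++
l=1 r=19: -13+37=24 d=42 *, l++
l=2 r=19: -9+37=28 d=38 *, l++
l=3 r=19: -8+37=29 d=37 *, l++
l=4 r=19: -5+37=32 d=34 *, l++
l=5 r=19: -3+37=34 d=32 *, l++
l=6 r=19: -1+37=36 d=30 *, l++
l=7 r=19: 0+37=37 d=29 *, l++

l=8, r=19, best |Δ|=29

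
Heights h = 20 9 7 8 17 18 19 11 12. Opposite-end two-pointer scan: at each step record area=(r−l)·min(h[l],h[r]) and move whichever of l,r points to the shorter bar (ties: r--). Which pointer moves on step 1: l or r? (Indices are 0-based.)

l=0 r=8: min(20,12)*8=96 best=96 *, r--

r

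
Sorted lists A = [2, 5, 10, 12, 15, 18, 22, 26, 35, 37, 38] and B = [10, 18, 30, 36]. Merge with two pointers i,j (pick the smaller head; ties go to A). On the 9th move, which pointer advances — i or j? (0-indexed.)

i

i=0 j=0: A[i]=2<=B[j]=10 take 2, i++
i=1 j=0: A[i]=5<=B[j]=10 take 5, i++
i=2 j=0: A[i]=10<=B[j]=10 take 10, i++
i=3 j=0: A[i]=12>B[j]=10 take 10, j++
i=3 j=1: A[i]=12<=B[j]=18 take 12, i++
i=4 j=1: A[i]=15<=B[j]=18 take 15, i++
i=5 j=1: A[i]=18<=B[j]=18 take 18, i++
i=6 j=1: A[i]=22>B[j]=18 take 18, j++
i=6 j=2: A[i]=22<=B[j]=30 take 22, i++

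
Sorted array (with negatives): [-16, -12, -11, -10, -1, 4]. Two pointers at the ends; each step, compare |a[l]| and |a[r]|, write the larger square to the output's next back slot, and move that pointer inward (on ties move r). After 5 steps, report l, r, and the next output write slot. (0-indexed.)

[0,5] |-16|>|4| out[5]=256 → l++
[1,5] |-12|>|4| out[4]=144 → l++
[2,5] |-11|>|4| out[3]=121 → l++
[3,5] |-10|>|4| out[2]=100 → l++
[4,5] |-1|<=|4| out[1]=16 → r--

l=4, r=4, next write slot=0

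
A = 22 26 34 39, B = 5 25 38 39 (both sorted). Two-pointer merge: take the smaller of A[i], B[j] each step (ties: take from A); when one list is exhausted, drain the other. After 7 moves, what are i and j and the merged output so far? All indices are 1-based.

i=5, j=4, merged so far=[5, 22, 25, 26, 34, 38, 39]

[i=1,j=1] A[i]=22>B[j]=5 take 5 → j++
[i=1,j=2] A[i]=22<=B[j]=25 take 22 → i++
[i=2,j=2] A[i]=26>B[j]=25 take 25 → j++
[i=2,j=3] A[i]=26<=B[j]=38 take 26 → i++
[i=3,j=3] A[i]=34<=B[j]=38 take 34 → i++
[i=4,j=3] A[i]=39>B[j]=38 take 38 → j++
[i=4,j=4] A[i]=39<=B[j]=39 take 39 → i++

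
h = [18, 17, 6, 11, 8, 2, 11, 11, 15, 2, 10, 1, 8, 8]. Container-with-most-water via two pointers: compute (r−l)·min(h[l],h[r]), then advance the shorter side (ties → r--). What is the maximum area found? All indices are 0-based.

max area = 120

[0,13] min(18,8)*13=104 best=104 * → r--
[0,12] min(18,8)*12=96 best=104 → r--
[0,11] min(18,1)*11=11 best=104 → r--
[0,10] min(18,10)*10=100 best=104 → r--
[0,9] min(18,2)*9=18 best=104 → r--
[0,8] min(18,15)*8=120 best=120 * → r--
[0,7] min(18,11)*7=77 best=120 → r--
[0,6] min(18,11)*6=66 best=120 → r--
[0,5] min(18,2)*5=10 best=120 → r--
[0,4] min(18,8)*4=32 best=120 → r--
[0,3] min(18,11)*3=33 best=120 → r--
[0,2] min(18,6)*2=12 best=120 → r--
[0,1] min(18,17)*1=17 best=120 → r--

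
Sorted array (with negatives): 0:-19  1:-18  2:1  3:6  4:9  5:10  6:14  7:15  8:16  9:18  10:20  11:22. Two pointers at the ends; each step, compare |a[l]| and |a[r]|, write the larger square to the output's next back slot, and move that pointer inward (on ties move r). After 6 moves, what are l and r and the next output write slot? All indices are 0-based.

[0,11] |-19|<=|22| out[11]=484 → r--
[0,10] |-19|<=|20| out[10]=400 → r--
[0,9] |-19|>|18| out[9]=361 → l++
[1,9] |-18|<=|18| out[8]=324 → r--
[1,8] |-18|>|16| out[7]=324 → l++
[2,8] |1|<=|16| out[6]=256 → r--

l=2, r=7, next write slot=5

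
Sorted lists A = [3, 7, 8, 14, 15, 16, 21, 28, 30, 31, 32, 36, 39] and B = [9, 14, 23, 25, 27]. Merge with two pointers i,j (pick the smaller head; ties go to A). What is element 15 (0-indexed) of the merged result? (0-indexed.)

merged[15] = 32

i=0 j=0: A[i]=3<=B[j]=9 take 3, i++
i=1 j=0: A[i]=7<=B[j]=9 take 7, i++
i=2 j=0: A[i]=8<=B[j]=9 take 8, i++
i=3 j=0: A[i]=14>B[j]=9 take 9, j++
i=3 j=1: A[i]=14<=B[j]=14 take 14, i++
i=4 j=1: A[i]=15>B[j]=14 take 14, j++
i=4 j=2: A[i]=15<=B[j]=23 take 15, i++
i=5 j=2: A[i]=16<=B[j]=23 take 16, i++
i=6 j=2: A[i]=21<=B[j]=23 take 21, i++
i=7 j=2: A[i]=28>B[j]=23 take 23, j++
i=7 j=3: A[i]=28>B[j]=25 take 25, j++
i=7 j=4: A[i]=28>B[j]=27 take 27, j++
i=7 j=5: B done, take A[i]=28, i++
i=8 j=5: B done, take A[i]=30, i++
i=9 j=5: B done, take A[i]=31, i++
i=10 j=5: B done, take A[i]=32, i++
i=11 j=5: B done, take A[i]=36, i++
i=12 j=5: B done, take A[i]=39, i++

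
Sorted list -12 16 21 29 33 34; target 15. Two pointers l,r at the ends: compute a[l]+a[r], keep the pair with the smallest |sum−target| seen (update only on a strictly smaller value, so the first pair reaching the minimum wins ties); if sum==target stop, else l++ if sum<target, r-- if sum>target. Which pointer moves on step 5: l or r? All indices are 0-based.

[0,5] -12+34=22 d=7 * → r--
[0,4] -12+33=21 d=6 * → r--
[0,3] -12+29=17 d=2 * → r--
[0,2] -12+21=9 d=6 → l++
[1,2] 16+21=37 d=22 → r--

r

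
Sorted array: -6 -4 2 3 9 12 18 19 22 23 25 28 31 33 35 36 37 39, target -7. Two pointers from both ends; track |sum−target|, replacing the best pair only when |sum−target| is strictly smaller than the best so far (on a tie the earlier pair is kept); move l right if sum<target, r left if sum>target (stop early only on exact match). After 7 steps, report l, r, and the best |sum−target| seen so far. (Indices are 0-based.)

l=0 r=17: -6+39=33 d=40 *, r--
l=0 r=16: -6+37=31 d=38 *, r--
l=0 r=15: -6+36=30 d=37 *, r--
l=0 r=14: -6+35=29 d=36 *, r--
l=0 r=13: -6+33=27 d=34 *, r--
l=0 r=12: -6+31=25 d=32 *, r--
l=0 r=11: -6+28=22 d=29 *, r--

l=0, r=10, best |Δ|=29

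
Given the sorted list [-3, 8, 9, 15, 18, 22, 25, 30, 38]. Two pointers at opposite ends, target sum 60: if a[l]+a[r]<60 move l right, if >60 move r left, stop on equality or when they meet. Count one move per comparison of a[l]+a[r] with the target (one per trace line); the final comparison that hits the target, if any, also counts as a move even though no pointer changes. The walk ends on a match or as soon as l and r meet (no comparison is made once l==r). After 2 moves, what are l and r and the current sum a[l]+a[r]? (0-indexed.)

l=2, r=8, sum=47

[0,8] -3+38=35 <60 → l++
[1,8] 8+38=46 <60 → l++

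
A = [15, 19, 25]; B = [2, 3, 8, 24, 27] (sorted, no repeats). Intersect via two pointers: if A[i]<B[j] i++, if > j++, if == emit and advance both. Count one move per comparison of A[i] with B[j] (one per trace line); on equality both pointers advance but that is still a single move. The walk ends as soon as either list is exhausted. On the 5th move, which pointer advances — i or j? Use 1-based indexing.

i

i=1 j=1: 15>2, j++
i=1 j=2: 15>3, j++
i=1 j=3: 15>8, j++
i=1 j=4: 15<24, i++
i=2 j=4: 19<24, i++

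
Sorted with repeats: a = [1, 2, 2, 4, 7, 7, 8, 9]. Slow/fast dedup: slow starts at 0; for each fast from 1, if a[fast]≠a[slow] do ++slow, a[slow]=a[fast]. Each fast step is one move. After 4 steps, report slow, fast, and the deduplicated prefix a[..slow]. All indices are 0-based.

slow=3, fast=5, prefix=[1, 2, 4, 7]

slow=0 fast=1: a[fast]=2≠a[slow]=1 write a[1]=2, slow++,fast++
slow=1 fast=2: a[fast]=2=a[slow] dup, fast++
slow=1 fast=3: a[fast]=4≠a[slow]=2 write a[2]=4, slow++,fast++
slow=2 fast=4: a[fast]=7≠a[slow]=4 write a[3]=7, slow++,fast++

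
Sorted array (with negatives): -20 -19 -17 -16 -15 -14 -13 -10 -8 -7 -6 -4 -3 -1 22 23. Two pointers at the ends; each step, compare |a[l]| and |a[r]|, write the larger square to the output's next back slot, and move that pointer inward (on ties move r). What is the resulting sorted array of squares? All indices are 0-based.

[1, 9, 16, 36, 49, 64, 100, 169, 196, 225, 256, 289, 361, 400, 484, 529]

[0,15] |-20|<=|23| out[15]=529 → r--
[0,14] |-20|<=|22| out[14]=484 → r--
[0,13] |-20|>|-1| out[13]=400 → l++
[1,13] |-19|>|-1| out[12]=361 → l++
[2,13] |-17|>|-1| out[11]=289 → l++
[3,13] |-16|>|-1| out[10]=256 → l++
[4,13] |-15|>|-1| out[9]=225 → l++
[5,13] |-14|>|-1| out[8]=196 → l++
[6,13] |-13|>|-1| out[7]=169 → l++
[7,13] |-10|>|-1| out[6]=100 → l++
[8,13] |-8|>|-1| out[5]=64 → l++
[9,13] |-7|>|-1| out[4]=49 → l++
[10,13] |-6|>|-1| out[3]=36 → l++
[11,13] |-4|>|-1| out[2]=16 → l++
[12,13] |-3|>|-1| out[1]=9 → l++
[13,13] |-1|<=|-1| out[0]=1 → r--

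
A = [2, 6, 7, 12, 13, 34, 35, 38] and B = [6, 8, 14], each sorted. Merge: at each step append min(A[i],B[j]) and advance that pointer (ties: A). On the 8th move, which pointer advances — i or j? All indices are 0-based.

j

i=0 j=0: A[i]=2<=B[j]=6 take 2, i++
i=1 j=0: A[i]=6<=B[j]=6 take 6, i++
i=2 j=0: A[i]=7>B[j]=6 take 6, j++
i=2 j=1: A[i]=7<=B[j]=8 take 7, i++
i=3 j=1: A[i]=12>B[j]=8 take 8, j++
i=3 j=2: A[i]=12<=B[j]=14 take 12, i++
i=4 j=2: A[i]=13<=B[j]=14 take 13, i++
i=5 j=2: A[i]=34>B[j]=14 take 14, j++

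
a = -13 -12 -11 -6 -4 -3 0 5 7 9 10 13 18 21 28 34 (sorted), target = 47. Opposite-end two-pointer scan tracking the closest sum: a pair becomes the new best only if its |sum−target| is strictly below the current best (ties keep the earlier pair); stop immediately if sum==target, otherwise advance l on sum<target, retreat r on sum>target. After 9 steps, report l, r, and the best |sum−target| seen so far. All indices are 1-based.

[1,16] -13+34=21 d=26 * → l++
[2,16] -12+34=22 d=25 * → l++
[3,16] -11+34=23 d=24 * → l++
[4,16] -6+34=28 d=19 * → l++
[5,16] -4+34=30 d=17 * → l++
[6,16] -3+34=31 d=16 * → l++
[7,16] 0+34=34 d=13 * → l++
[8,16] 5+34=39 d=8 * → l++
[9,16] 7+34=41 d=6 * → l++

l=10, r=16, best |Δ|=6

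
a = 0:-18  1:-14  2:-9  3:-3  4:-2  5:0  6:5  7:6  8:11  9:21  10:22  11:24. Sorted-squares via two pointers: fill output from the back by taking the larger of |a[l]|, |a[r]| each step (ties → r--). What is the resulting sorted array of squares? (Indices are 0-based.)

l=0 r=11: |-18|<=|24| out[11]=576, r--
l=0 r=10: |-18|<=|22| out[10]=484, r--
l=0 r=9: |-18|<=|21| out[9]=441, r--
l=0 r=8: |-18|>|11| out[8]=324, l++
l=1 r=8: |-14|>|11| out[7]=196, l++
l=2 r=8: |-9|<=|11| out[6]=121, r--
l=2 r=7: |-9|>|6| out[5]=81, l++
l=3 r=7: |-3|<=|6| out[4]=36, r--
l=3 r=6: |-3|<=|5| out[3]=25, r--
l=3 r=5: |-3|>|0| out[2]=9, l++
l=4 r=5: |-2|>|0| out[1]=4, l++
l=5 r=5: |0|<=|0| out[0]=0, r--

[0, 4, 9, 25, 36, 81, 121, 196, 324, 441, 484, 576]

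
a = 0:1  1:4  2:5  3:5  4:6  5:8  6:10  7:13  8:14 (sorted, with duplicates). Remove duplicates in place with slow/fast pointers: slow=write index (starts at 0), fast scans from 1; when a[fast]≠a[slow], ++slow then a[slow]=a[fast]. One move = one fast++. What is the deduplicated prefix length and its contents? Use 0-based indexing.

slow=0 fast=1: a[fast]=4≠a[slow]=1 write a[1]=4, slow++,fast++
slow=1 fast=2: a[fast]=5≠a[slow]=4 write a[2]=5, slow++,fast++
slow=2 fast=3: a[fast]=5=a[slow] dup, fast++
slow=2 fast=4: a[fast]=6≠a[slow]=5 write a[3]=6, slow++,fast++
slow=3 fast=5: a[fast]=8≠a[slow]=6 write a[4]=8, slow++,fast++
slow=4 fast=6: a[fast]=10≠a[slow]=8 write a[5]=10, slow++,fast++
slow=5 fast=7: a[fast]=13≠a[slow]=10 write a[6]=13, slow++,fast++
slow=6 fast=8: a[fast]=14≠a[slow]=13 write a[7]=14, slow++,fast++

length 8; prefix = [1, 4, 5, 6, 8, 10, 13, 14]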